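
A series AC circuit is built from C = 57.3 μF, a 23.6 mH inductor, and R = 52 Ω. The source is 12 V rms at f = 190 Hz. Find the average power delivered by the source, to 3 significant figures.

ω = 2πf = 1194 rad/s
X_L = ωL = 28.2 Ω
X_C = 1/(ωC) = 14.6 Ω
Net reactance X = X_L − X_C = 13.6 Ω
Z = 52.0 + j13.6 Ω
|Z| = √(52.0² + 13.6²) = 53.7 Ω
∠Z = arctan(13.6/52.0) = 14.6°
I = V/|Z| = 223 mA
P = VI cos φ = 12 × 0.223 × cos(14.6°) = 2.59 W

2.59 W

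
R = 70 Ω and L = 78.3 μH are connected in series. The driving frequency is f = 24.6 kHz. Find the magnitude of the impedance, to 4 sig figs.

ω = 2πf = 154600 rad/s
X_L = ωL = 12.10 Ω
Z = 70.00 + j12.10 Ω
|Z| = √(70.00² + 12.10²) = 71.04 Ω

71.04 Ω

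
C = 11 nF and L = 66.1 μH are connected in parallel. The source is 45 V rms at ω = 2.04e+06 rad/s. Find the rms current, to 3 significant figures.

676 mA

X_L = ωL = 135 Ω
X_C = 1/(ωC) = 44.6 Ω
Parallel: admittances add. Y = 1/(jωL) + jωC
Y = (0 + j0.0150) S
|Y| = 0.0150 S → |Z| = 1/|Y| = 66.6 Ω, ∠Z = −∠Y = -90.0°
I = V/|Z| = 45/66.6 = 676 mA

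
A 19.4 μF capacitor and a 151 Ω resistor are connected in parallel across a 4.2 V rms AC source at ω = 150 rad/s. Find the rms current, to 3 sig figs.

30.4 mA

X_C = 1/(ωC) = 344 Ω
Parallel: admittances add. Y = 1/R + jωC
Y = (0.00662 + j0.00291) S
|Y| = 0.00723 S → |Z| = 1/|Y| = 138 Ω, ∠Z = −∠Y = -23.7°
I = V/|Z| = 4.2/138 = 30.4 mA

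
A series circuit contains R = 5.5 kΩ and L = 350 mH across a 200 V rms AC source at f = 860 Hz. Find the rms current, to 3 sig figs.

ω = 2πf = 5404 rad/s
X_L = ωL = 1890 Ω
Z = 5500 + j1890 Ω
|Z| = √(5500² + 1890²) = 5820 Ω
I = V/|Z| = 200/5820 = 34.4 mA

34.4 mA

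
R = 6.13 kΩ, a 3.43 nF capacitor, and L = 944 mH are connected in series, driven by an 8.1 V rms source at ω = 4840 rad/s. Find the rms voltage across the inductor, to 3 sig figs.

X_L = ωL = 4570 Ω
X_C = 1/(ωC) = 60200 Ω
Net reactance X = X_L − X_C = -55700 Ω
Z = 6130 − j55700 Ω
|Z| = √(6130² + 55700²) = 56000 Ω
I = V/|Z| = 145 μA
V_L = I·|Z_L| = 0.000145 × 4570 = 0.661 V

0.661 V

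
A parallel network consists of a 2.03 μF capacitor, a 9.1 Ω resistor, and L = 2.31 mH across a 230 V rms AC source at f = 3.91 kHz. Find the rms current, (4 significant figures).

ω = 2πf = 24570 rad/s
X_L = ωL = 56.75 Ω
X_C = 1/(ωC) = 20.05 Ω
Parallel: admittances add. Y = 1/R + 1/(jωL) + jωC
Y = (0.1099 + j0.03225) S
|Y| = 0.1145 S → |Z| = 1/|Y| = 8.732 Ω, ∠Z = −∠Y = -16.36°
I = V/|Z| = 230/8.732 = 26.34 A

26.34 A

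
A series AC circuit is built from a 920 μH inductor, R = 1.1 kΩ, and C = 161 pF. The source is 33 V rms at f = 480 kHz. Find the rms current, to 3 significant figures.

25.2 mA

ω = 2πf = 3.016e+06 rad/s
X_L = ωL = 2770 Ω
X_C = 1/(ωC) = 2060 Ω
Net reactance X = X_L − X_C = 715 Ω
Z = 1100 + j715 Ω
|Z| = √(1100² + 715²) = 1310 Ω
I = V/|Z| = 33/1310 = 25.2 mA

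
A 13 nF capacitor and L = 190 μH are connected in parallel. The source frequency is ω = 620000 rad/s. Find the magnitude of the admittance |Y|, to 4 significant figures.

X_L = ωL = 117.8 Ω
X_C = 1/(ωC) = 124.1 Ω
Parallel: admittances add. Y = 1/(jωL) + jωC
Y = (0 − j0.0004290) S
|Y| = 0.0004290 S → |Z| = 1/|Y| = 2331 Ω, ∠Z = −∠Y = 90.00°

429.0 μS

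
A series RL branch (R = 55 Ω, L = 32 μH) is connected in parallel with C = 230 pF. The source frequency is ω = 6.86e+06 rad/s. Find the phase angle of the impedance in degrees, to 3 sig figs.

X_L = ωL = 220 Ω
X_C = 1/(ωC) = 634 Ω
Branch 1 (R+jX_L): Z₁ = 55.0 + j220 Ω, |Z₁| = 226 Ω
Branch 2 (−jX_C): Z₂ = −j634 Ω
Parallel: Z = Z₁Z₂/(Z₁+Z₂), |Z| = 343 Ω, ∠Z = 68.4°

68.4°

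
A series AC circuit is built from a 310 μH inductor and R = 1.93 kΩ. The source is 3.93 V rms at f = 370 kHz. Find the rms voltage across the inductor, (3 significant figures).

1.37 V

ω = 2πf = 2.325e+06 rad/s
X_L = ωL = 721 Ω
Z = 1930 + j721 Ω
|Z| = √(1930² + 721²) = 2060 Ω
I = V/|Z| = 1.91 mA
V_L = I·|Z_L| = 0.00191 × 721 = 1.37 V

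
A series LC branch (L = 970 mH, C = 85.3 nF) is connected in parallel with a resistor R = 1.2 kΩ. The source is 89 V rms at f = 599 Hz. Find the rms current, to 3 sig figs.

182 mA

ω = 2πf = 3764 rad/s
X_L = ωL = 3650 Ω
X_C = 1/(ωC) = 3110 Ω
Branch 1: Z₁ = R = 1200 Ω
Branch 2 (series LC): Z₂ = j(X_L − X_C) = j536 Ω
Parallel: Z = Z₁Z₂/(Z₁+Z₂), |Z| = 489 Ω, ∠Z = 65.9°
I = V/|Z| = 89/489 = 182 mA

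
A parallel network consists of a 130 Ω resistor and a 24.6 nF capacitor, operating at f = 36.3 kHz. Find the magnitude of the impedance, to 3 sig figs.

105 Ω

ω = 2πf = 228100 rad/s
X_C = 1/(ωC) = 178 Ω
Parallel: admittances add. Y = 1/R + jωC
Y = (0.00769 + j0.00561) S
|Y| = 0.00952 S → |Z| = 1/|Y| = 105 Ω, ∠Z = −∠Y = -36.1°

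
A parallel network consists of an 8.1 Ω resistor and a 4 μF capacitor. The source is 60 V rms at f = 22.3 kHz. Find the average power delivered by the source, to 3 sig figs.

ω = 2πf = 140100 rad/s
X_C = 1/(ωC) = 1.78 Ω
Parallel: admittances add. Y = 1/R + jωC
Y = (0.123 + j0.560) S
|Y| = 0.574 S → |Z| = 1/|Y| = 1.74 Ω, ∠Z = −∠Y = -77.6°
I = V/|Z| = 34.4 A
P = VI cos φ = 60 × 34.4 × cos(-77.6°) = 444 W

444 W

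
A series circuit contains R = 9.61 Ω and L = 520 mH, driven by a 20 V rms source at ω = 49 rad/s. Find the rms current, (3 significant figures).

734 mA

X_L = ωL = 25.5 Ω
Z = 9.61 + j25.5 Ω
|Z| = √(9.61² + 25.5²) = 27.2 Ω
I = V/|Z| = 20/27.2 = 734 mA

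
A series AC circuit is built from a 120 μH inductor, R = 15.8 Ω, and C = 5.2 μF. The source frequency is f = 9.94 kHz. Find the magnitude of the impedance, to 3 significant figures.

ω = 2πf = 62450 rad/s
X_L = ωL = 7.49 Ω
X_C = 1/(ωC) = 3.08 Ω
Net reactance X = X_L − X_C = 4.42 Ω
Z = 15.8 + j4.42 Ω
|Z| = √(15.8² + 4.42²) = 16.4 Ω

16.4 Ω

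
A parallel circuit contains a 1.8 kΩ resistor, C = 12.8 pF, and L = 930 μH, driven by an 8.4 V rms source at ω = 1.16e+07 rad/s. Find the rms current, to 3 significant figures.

X_L = ωL = 10800 Ω
X_C = 1/(ωC) = 6730 Ω
Parallel: admittances add. Y = 1/R + 1/(jωL) + jωC
Y = (0.000556 + j5.58e-05) S
|Y| = 0.000558 S → |Z| = 1/|Y| = 1790 Ω, ∠Z = −∠Y = -5.73°
I = V/|Z| = 8.4/1790 = 4.69 mA

4.69 mA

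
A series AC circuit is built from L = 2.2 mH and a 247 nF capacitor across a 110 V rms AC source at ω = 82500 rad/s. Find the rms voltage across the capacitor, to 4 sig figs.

X_L = ωL = 181.5 Ω
X_C = 1/(ωC) = 49.07 Ω
Net reactance X = X_L − X_C = 132.4 Ω
Z = j132.4 Ω
|Z| = √(0² + 132.4²) = 132.4 Ω
I = V/|Z| = 830.7 mA
V_C = I·|Z_C| = 0.8307 × 49.07 = 40.76 V

40.76 V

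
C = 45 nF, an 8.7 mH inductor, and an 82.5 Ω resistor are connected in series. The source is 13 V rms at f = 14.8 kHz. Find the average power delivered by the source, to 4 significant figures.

ω = 2πf = 92990 rad/s
X_L = ωL = 809.0 Ω
X_C = 1/(ωC) = 239.0 Ω
Net reactance X = X_L − X_C = 570.1 Ω
Z = 82.50 + j570.1 Ω
|Z| = √(82.50² + 570.1²) = 576.0 Ω
∠Z = arctan(570.1/82.50) = 81.77°
I = V/|Z| = 22.57 mA
P = VI cos φ = 13 × 0.02257 × cos(81.77°) = 42.03 mW

42.03 mW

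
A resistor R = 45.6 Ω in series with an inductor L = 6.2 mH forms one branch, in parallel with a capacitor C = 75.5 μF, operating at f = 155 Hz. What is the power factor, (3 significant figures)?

0.292

ω = 2πf = 973.9 rad/s
X_L = ωL = 6.04 Ω
X_C = 1/(ωC) = 13.6 Ω
Branch 1 (R+jX_L): Z₁ = 45.6 + j6.04 Ω, |Z₁| = 46.0 Ω
Branch 2 (−jX_C): Z₂ = −j13.6 Ω
Parallel: Z = Z₁Z₂/(Z₁+Z₂), |Z| = 13.5 Ω, ∠Z = -73.0°
cos φ = cos(-73.0°) = 0.292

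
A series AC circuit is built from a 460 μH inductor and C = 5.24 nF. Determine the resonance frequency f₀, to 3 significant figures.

103 kHz

ω₀ = 1/√(LC) = 1/√(0.00046 × 5.24e-09) = 644100 rad/s
f₀ = ω₀/(2π) = 103 kHz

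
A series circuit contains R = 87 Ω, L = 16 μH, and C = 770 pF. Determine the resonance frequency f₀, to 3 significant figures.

ω₀ = 1/√(LC) = 1/√(1.6e-05 × 7.7e-10) = 9.009e+06 rad/s
f₀ = ω₀/(2π) = 1.43 MHz

1.43 MHz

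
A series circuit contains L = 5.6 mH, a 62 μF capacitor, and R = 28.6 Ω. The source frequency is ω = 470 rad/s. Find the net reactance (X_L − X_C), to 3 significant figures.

X_L = ωL = 2.63 Ω
X_C = 1/(ωC) = 34.3 Ω
X = 2.63 − 34.3 = -31.7 Ω

-31.7 Ω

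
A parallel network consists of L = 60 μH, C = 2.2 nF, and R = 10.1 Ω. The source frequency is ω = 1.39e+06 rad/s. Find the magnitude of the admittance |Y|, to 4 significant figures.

X_L = ωL = 83.40 Ω
X_C = 1/(ωC) = 327.0 Ω
Parallel: admittances add. Y = 1/R + 1/(jωL) + jωC
Y = (0.09901 − j0.008932) S
|Y| = 0.09941 S → |Z| = 1/|Y| = 10.06 Ω, ∠Z = −∠Y = 5.155°

99.41 mS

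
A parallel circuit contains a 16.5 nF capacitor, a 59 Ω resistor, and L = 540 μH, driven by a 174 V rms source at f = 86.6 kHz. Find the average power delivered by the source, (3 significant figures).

513 W

ω = 2πf = 544100 rad/s
X_L = ωL = 294 Ω
X_C = 1/(ωC) = 111 Ω
Parallel: admittances add. Y = 1/R + 1/(jωL) + jωC
Y = (0.0169 + j0.00557) S
|Y| = 0.0178 S → |Z| = 1/|Y| = 56.0 Ω, ∠Z = −∠Y = -18.2°
I = V/|Z| = 3.10 A
P = VI cos φ = 174 × 3.10 × cos(-18.2°) = 513 W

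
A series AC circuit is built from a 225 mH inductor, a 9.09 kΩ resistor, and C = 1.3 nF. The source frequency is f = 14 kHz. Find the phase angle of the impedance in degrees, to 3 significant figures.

ω = 2πf = 87960 rad/s
X_L = ωL = 19800 Ω
X_C = 1/(ωC) = 8740 Ω
Net reactance X = X_L − X_C = 11000 Ω
Z = 9090 + j11000 Ω
|Z| = √(9090² + 11000²) = 14300 Ω
∠Z = arctan(11000/9090) = 50.6°

50.6°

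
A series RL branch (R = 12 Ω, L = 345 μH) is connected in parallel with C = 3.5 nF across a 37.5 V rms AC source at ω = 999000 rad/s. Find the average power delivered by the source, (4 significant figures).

X_L = ωL = 344.7 Ω
X_C = 1/(ωC) = 286.0 Ω
Branch 1 (R+jX_L): Z₁ = 12.00 + j344.7 Ω, |Z₁| = 344.9 Ω
Branch 2 (−jX_C): Z₂ = −j286.0 Ω
Parallel: Z = Z₁Z₂/(Z₁+Z₂), |Z| = 1647 Ω, ∠Z = -80.43°
I = V/|Z| = 22.76 mA
P = VI cos φ = 37.5 × 0.02276 × cos(-80.43°) = 141.9 mW

141.9 mW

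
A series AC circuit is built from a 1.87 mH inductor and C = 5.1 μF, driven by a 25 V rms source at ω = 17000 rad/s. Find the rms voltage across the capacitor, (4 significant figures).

X_L = ωL = 31.79 Ω
X_C = 1/(ωC) = 11.53 Ω
Net reactance X = X_L − X_C = 20.26 Ω
Z = j20.26 Ω
|Z| = √(0² + 20.26²) = 20.26 Ω
I = V/|Z| = 1.234 A
V_C = I·|Z_C| = 1.234 × 11.53 = 14.24 V

14.24 V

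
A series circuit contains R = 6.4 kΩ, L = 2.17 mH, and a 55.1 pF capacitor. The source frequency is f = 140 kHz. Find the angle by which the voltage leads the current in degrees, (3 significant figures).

ω = 2πf = 879600 rad/s
X_L = ωL = 1910 Ω
X_C = 1/(ωC) = 20600 Ω
Net reactance X = X_L − X_C = -18700 Ω
Z = 6400 − j18700 Ω
|Z| = √(6400² + 18700²) = 19800 Ω
∠Z = arctan(-18700/6400) = -71.1°

-71.1°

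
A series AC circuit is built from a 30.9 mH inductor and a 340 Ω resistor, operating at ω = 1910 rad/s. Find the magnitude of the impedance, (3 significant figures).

345 Ω

X_L = ωL = 59.0 Ω
Z = 340 + j59.0 Ω
|Z| = √(340² + 59.0²) = 345 Ω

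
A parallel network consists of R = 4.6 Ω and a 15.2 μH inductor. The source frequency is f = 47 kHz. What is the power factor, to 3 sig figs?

0.698

ω = 2πf = 295300 rad/s
X_L = ωL = 4.49 Ω
Parallel: admittances add. Y = 1/R + 1/(jωL)
Y = (0.217 − j0.223) S
|Y| = 0.311 S → |Z| = 1/|Y| = 3.21 Ω, ∠Z = −∠Y = 45.7°
cos φ = cos(45.7°) = 0.698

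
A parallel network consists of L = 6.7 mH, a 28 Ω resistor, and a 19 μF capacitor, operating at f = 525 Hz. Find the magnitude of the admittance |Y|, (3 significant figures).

ω = 2πf = 3299 rad/s
X_L = ωL = 22.1 Ω
X_C = 1/(ωC) = 16.0 Ω
Parallel: admittances add. Y = 1/R + 1/(jωL) + jωC
Y = (0.0357 + j0.0174) S
|Y| = 0.0397 S → |Z| = 1/|Y| = 25.2 Ω, ∠Z = −∠Y = -26.0°

39.7 mS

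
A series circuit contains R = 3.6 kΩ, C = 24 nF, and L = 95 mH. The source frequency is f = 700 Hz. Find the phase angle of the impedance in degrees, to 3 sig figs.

-68.3°

ω = 2πf = 4398 rad/s
X_L = ωL = 418 Ω
X_C = 1/(ωC) = 9470 Ω
Net reactance X = X_L − X_C = -9060 Ω
Z = 3600 − j9060 Ω
|Z| = √(3600² + 9060²) = 9750 Ω
∠Z = arctan(-9060/3600) = -68.3°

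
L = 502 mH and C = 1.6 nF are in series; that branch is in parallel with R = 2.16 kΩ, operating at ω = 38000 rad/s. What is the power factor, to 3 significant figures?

X_L = ωL = 19100 Ω
X_C = 1/(ωC) = 16400 Ω
Branch 1: Z₁ = R = 2160 Ω
Branch 2 (series LC): Z₂ = j(X_L − X_C) = j2630 Ω
Parallel: Z = Z₁Z₂/(Z₁+Z₂), |Z| = 1670 Ω, ∠Z = 39.4°
cos φ = cos(39.4°) = 0.773

0.773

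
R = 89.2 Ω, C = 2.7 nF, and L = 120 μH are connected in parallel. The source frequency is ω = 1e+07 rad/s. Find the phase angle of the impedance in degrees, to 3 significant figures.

X_L = ωL = 1200 Ω
X_C = 1/(ωC) = 37.0 Ω
Parallel: admittances add. Y = 1/R + 1/(jωL) + jωC
Y = (0.0112 + j0.0262) S
|Y| = 0.0285 S → |Z| = 1/|Y| = 35.1 Ω, ∠Z = −∠Y = -66.8°

-66.8°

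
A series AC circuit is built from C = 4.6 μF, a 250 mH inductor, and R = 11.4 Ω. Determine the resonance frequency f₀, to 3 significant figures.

ω₀ = 1/√(LC) = 1/√(0.25 × 4.6e-06) = 932.5 rad/s
f₀ = ω₀/(2π) = 148 Hz

148 Hz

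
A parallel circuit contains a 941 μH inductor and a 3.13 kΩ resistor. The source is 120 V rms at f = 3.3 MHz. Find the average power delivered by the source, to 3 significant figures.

4.60 W

ω = 2πf = 2.073e+07 rad/s
X_L = ωL = 19500 Ω
Parallel: admittances add. Y = 1/R + 1/(jωL)
Y = (0.000319 − j5.13e-05) S
|Y| = 0.000324 S → |Z| = 1/|Y| = 3090 Ω, ∠Z = −∠Y = 9.11°
I = V/|Z| = 38.8 mA
P = VI cos φ = 120 × 0.0388 × cos(9.11°) = 4.60 W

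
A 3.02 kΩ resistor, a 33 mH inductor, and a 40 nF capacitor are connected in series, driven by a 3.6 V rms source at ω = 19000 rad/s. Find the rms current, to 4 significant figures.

X_L = ωL = 627.0 Ω
X_C = 1/(ωC) = 1316 Ω
Net reactance X = X_L − X_C = -688.8 Ω
Z = 3020 − j688.8 Ω
|Z| = √(3020² + 688.8²) = 3098 Ω
I = V/|Z| = 3.6/3098 = 1.162 mA

1.162 mA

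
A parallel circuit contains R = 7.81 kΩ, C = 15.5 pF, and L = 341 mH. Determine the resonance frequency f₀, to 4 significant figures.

ω₀ = 1/√(LC) = 1/√(0.341 × 1.55e-11) = 435000 rad/s
f₀ = ω₀/(2π) = 69.23 kHz

69.23 kHz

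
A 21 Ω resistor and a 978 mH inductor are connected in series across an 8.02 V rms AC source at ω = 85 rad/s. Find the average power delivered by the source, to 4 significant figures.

183.7 mW

X_L = ωL = 83.13 Ω
Z = 21.00 + j83.13 Ω
|Z| = √(21.00² + 83.13²) = 85.74 Ω
∠Z = arctan(83.13/21.00) = 75.82°
I = V/|Z| = 93.54 mA
P = VI cos φ = 8.02 × 0.09354 × cos(75.82°) = 183.7 mW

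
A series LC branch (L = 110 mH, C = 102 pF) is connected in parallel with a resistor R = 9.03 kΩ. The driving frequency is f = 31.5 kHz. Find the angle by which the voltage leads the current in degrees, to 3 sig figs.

-18.0°

ω = 2πf = 197900 rad/s
X_L = ωL = 21800 Ω
X_C = 1/(ωC) = 49500 Ω
Branch 1: Z₁ = R = 9030 Ω
Branch 2 (series LC): Z₂ = j(X_L − X_C) = −j27800 Ω
Parallel: Z = Z₁Z₂/(Z₁+Z₂), |Z| = 8590 Ω, ∠Z = -18.0°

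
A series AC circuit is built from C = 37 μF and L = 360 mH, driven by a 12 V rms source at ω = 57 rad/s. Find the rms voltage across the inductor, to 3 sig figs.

0.543 V

X_L = ωL = 20.5 Ω
X_C = 1/(ωC) = 474 Ω
Net reactance X = X_L − X_C = -454 Ω
Z = − j454 Ω
|Z| = √(0² + 454²) = 454 Ω
I = V/|Z| = 26.5 mA
V_L = I·|Z_L| = 0.0265 × 20.5 = 0.543 V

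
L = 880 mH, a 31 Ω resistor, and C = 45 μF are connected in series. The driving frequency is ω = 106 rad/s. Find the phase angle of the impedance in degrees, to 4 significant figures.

X_L = ωL = 93.28 Ω
X_C = 1/(ωC) = 209.6 Ω
Net reactance X = X_L − X_C = -116.4 Ω
Z = 31.00 − j116.4 Ω
|Z| = √(31.00² + 116.4²) = 120.4 Ω
∠Z = arctan(-116.4/31.00) = -75.08°

-75.08°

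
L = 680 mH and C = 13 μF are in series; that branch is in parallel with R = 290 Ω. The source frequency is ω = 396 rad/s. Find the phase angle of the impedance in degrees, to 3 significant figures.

X_L = ωL = 269 Ω
X_C = 1/(ωC) = 194 Ω
Branch 1: Z₁ = R = 290 Ω
Branch 2 (series LC): Z₂ = j(X_L − X_C) = j75.0 Ω
Parallel: Z = Z₁Z₂/(Z₁+Z₂), |Z| = 72.6 Ω, ∠Z = 75.5°

75.5°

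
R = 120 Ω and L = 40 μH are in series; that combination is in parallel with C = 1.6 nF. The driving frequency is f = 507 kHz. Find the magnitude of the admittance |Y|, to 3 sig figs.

ω = 2πf = 3.186e+06 rad/s
X_L = ωL = 127 Ω
X_C = 1/(ωC) = 196 Ω
Branch 1 (R+jX_L): Z₁ = 120 + j127 Ω, |Z₁| = 175 Ω
Branch 2 (−jX_C): Z₂ = −j196 Ω
Parallel: Z = Z₁Z₂/(Z₁+Z₂), |Z| = 248 Ω, ∠Z = -13.5°
|Y| = 1/|Z| = 4.03 mS

4.03 mS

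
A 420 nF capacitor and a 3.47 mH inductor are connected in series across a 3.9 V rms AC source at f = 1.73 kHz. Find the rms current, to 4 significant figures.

21.51 mA

ω = 2πf = 10870 rad/s
X_L = ωL = 37.72 Ω
X_C = 1/(ωC) = 219.0 Ω
Net reactance X = X_L − X_C = -181.3 Ω
Z = − j181.3 Ω
|Z| = √(0² + 181.3²) = 181.3 Ω
I = V/|Z| = 3.9/181.3 = 21.51 mA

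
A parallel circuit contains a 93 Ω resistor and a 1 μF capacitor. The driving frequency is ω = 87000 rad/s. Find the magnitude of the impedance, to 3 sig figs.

X_C = 1/(ωC) = 11.5 Ω
Parallel: admittances add. Y = 1/R + jωC
Y = (0.0108 + j0.0870) S
|Y| = 0.0877 S → |Z| = 1/|Y| = 11.4 Ω, ∠Z = −∠Y = -83.0°

11.4 Ω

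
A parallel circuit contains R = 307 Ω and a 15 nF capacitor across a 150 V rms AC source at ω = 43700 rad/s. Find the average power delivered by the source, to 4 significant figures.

73.29 W

X_C = 1/(ωC) = 1526 Ω
Parallel: admittances add. Y = 1/R + jωC
Y = (0.003257 + j0.0006555) S
|Y| = 0.003323 S → |Z| = 1/|Y| = 301.0 Ω, ∠Z = −∠Y = -11.38°
I = V/|Z| = 498.4 mA
P = VI cos φ = 150 × 0.4984 × cos(-11.38°) = 73.29 W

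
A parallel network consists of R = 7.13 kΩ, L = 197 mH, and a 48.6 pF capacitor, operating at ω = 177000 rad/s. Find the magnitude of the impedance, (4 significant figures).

7058 Ω

X_L = ωL = 34870 Ω
X_C = 1/(ωC) = 116200 Ω
Parallel: admittances add. Y = 1/R + 1/(jωL) + jωC
Y = (0.0001403 − j2.008e-05) S
|Y| = 0.0001417 S → |Z| = 1/|Y| = 7058 Ω, ∠Z = −∠Y = 8.146°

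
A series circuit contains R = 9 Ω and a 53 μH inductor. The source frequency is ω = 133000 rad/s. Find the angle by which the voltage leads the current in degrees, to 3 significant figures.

38.1°

X_L = ωL = 7.05 Ω
Z = 9.00 + j7.05 Ω
|Z| = √(9.00² + 7.05²) = 11.4 Ω
∠Z = arctan(7.05/9.00) = 38.1°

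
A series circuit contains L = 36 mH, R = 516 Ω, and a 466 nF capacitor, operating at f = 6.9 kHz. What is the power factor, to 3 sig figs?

0.323

ω = 2πf = 43350 rad/s
X_L = ωL = 1560 Ω
X_C = 1/(ωC) = 49.5 Ω
Net reactance X = X_L − X_C = 1510 Ω
Z = 516 + j1510 Ω
|Z| = √(516² + 1510²) = 1600 Ω
∠Z = arctan(1510/516) = 71.1°
cos φ = cos(71.1°) = 0.323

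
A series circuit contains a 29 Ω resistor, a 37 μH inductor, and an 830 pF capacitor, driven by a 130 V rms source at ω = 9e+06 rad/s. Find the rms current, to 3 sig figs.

X_L = ωL = 333 Ω
X_C = 1/(ωC) = 134 Ω
Net reactance X = X_L − X_C = 199 Ω
Z = 29.0 + j199 Ω
|Z| = √(29.0² + 199²) = 201 Ω
I = V/|Z| = 130/201 = 646 mA

646 mA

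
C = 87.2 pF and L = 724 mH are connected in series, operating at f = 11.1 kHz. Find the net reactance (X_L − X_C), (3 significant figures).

-114000 Ω

ω = 2πf = 69740 rad/s
X_L = ωL = 50500 Ω
X_C = 1/(ωC) = 164000 Ω
X = 50500 − 164000 = -114000 Ω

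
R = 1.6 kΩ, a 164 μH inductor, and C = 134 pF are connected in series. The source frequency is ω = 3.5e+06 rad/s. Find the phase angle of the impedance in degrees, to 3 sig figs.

-44.2°

X_L = ωL = 574 Ω
X_C = 1/(ωC) = 2130 Ω
Net reactance X = X_L − X_C = -1560 Ω
Z = 1600 − j1560 Ω
|Z| = √(1600² + 1560²) = 2230 Ω
∠Z = arctan(-1560/1600) = -44.2°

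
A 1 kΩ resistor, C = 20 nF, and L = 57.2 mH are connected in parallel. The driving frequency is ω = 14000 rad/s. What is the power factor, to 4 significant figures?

0.7182

X_L = ωL = 800.8 Ω
X_C = 1/(ωC) = 3571 Ω
Parallel: admittances add. Y = 1/R + 1/(jωL) + jωC
Y = (0.001000 − j0.0009688) S
|Y| = 0.001392 S → |Z| = 1/|Y| = 718.2 Ω, ∠Z = −∠Y = 44.09°
cos φ = cos(44.09°) = 0.7182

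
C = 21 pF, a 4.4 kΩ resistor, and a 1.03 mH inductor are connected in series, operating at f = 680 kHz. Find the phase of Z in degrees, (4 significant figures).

-56.88°

ω = 2πf = 4.273e+06 rad/s
X_L = ωL = 4401 Ω
X_C = 1/(ωC) = 11150 Ω
Net reactance X = X_L − X_C = -6745 Ω
Z = 4400 − j6745 Ω
|Z| = √(4400² + 6745²) = 8053 Ω
∠Z = arctan(-6745/4400) = -56.88°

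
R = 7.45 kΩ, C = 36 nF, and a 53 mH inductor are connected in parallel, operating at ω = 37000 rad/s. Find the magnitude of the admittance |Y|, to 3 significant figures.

833 μS

X_L = ωL = 1960 Ω
X_C = 1/(ωC) = 751 Ω
Parallel: admittances add. Y = 1/R + 1/(jωL) + jωC
Y = (0.000134 + j0.000822) S
|Y| = 0.000833 S → |Z| = 1/|Y| = 1200 Ω, ∠Z = −∠Y = -80.7°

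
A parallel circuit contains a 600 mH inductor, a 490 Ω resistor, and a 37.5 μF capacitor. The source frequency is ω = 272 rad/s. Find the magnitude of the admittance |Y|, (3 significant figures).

4.56 mS

X_L = ωL = 163 Ω
X_C = 1/(ωC) = 98.0 Ω
Parallel: admittances add. Y = 1/R + 1/(jωL) + jωC
Y = (0.00204 + j0.00407) S
|Y| = 0.00456 S → |Z| = 1/|Y| = 220 Ω, ∠Z = −∠Y = -63.4°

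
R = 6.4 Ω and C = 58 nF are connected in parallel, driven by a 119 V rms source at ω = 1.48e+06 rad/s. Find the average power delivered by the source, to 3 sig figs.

X_C = 1/(ωC) = 11.6 Ω
Parallel: admittances add. Y = 1/R + jωC
Y = (0.156 + j0.0858) S
|Y| = 0.178 S → |Z| = 1/|Y| = 5.61 Ω, ∠Z = −∠Y = -28.8°
I = V/|Z| = 21.2 A
P = VI cos φ = 119 × 21.2 × cos(-28.8°) = 2.21 kW

2.21 kW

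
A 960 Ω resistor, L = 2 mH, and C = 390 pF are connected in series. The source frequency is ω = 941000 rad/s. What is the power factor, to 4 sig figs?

0.7515

X_L = ωL = 1882 Ω
X_C = 1/(ωC) = 2725 Ω
Net reactance X = X_L − X_C = -842.9 Ω
Z = 960.0 − j842.9 Ω
|Z| = √(960.0² + 842.9²) = 1278 Ω
∠Z = arctan(-842.9/960.0) = -41.28°
cos φ = cos(-41.28°) = 0.7515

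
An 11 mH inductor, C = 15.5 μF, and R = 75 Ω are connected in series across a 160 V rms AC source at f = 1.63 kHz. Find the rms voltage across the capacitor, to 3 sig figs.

7.74 V

ω = 2πf = 10240 rad/s
X_L = ωL = 113 Ω
X_C = 1/(ωC) = 6.30 Ω
Net reactance X = X_L − X_C = 106 Ω
Z = 75.0 + j106 Ω
|Z| = √(75.0² + 106²) = 130 Ω
I = V/|Z| = 1.23 A
V_C = I·|Z_C| = 1.23 × 6.30 = 7.74 V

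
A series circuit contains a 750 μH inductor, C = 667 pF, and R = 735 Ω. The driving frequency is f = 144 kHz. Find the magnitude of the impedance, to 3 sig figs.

ω = 2πf = 904800 rad/s
X_L = ωL = 679 Ω
X_C = 1/(ωC) = 1660 Ω
Net reactance X = X_L − X_C = -978 Ω
Z = 735 − j978 Ω
|Z| = √(735² + 978²) = 1220 Ω

1220 Ω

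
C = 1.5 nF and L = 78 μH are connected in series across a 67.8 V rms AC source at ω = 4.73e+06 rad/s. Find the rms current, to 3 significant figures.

X_L = ωL = 369 Ω
X_C = 1/(ωC) = 141 Ω
Net reactance X = X_L − X_C = 228 Ω
Z = j228 Ω
|Z| = √(0² + 228²) = 228 Ω
I = V/|Z| = 67.8/228 = 297 mA

297 mA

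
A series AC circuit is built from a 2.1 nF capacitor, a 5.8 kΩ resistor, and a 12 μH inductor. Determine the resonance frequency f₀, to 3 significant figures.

1.00 MHz

ω₀ = 1/√(LC) = 1/√(1.2e-05 × 2.1e-09) = 6.299e+06 rad/s
f₀ = ω₀/(2π) = 1.00 MHz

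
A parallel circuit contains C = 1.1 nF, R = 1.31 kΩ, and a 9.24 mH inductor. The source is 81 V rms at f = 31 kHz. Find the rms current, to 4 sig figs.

ω = 2πf = 194800 rad/s
X_L = ωL = 1800 Ω
X_C = 1/(ωC) = 4667 Ω
Parallel: admittances add. Y = 1/R + 1/(jωL) + jωC
Y = (0.0007634 − j0.0003414) S
|Y| = 0.0008362 S → |Z| = 1/|Y| = 1196 Ω, ∠Z = −∠Y = 24.09°
I = V/|Z| = 81/1196 = 67.73 mA

67.73 mA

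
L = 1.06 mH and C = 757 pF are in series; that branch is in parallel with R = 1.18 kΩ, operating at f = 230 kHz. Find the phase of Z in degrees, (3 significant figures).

62.4°

ω = 2πf = 1.445e+06 rad/s
X_L = ωL = 1530 Ω
X_C = 1/(ωC) = 914 Ω
Branch 1: Z₁ = R = 1180 Ω
Branch 2 (series LC): Z₂ = j(X_L − X_C) = j618 Ω
Parallel: Z = Z₁Z₂/(Z₁+Z₂), |Z| = 547 Ω, ∠Z = 62.4°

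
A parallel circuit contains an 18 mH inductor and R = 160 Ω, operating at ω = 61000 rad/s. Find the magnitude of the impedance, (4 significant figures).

158.3 Ω

X_L = ωL = 1098 Ω
Parallel: admittances add. Y = 1/R + 1/(jωL)
Y = (0.006250 − j0.0009107) S
|Y| = 0.006316 S → |Z| = 1/|Y| = 158.3 Ω, ∠Z = −∠Y = 8.291°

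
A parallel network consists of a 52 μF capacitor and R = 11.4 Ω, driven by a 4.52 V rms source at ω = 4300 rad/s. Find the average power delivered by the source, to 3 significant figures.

X_C = 1/(ωC) = 4.47 Ω
Parallel: admittances add. Y = 1/R + jωC
Y = (0.0877 + j0.224) S
|Y| = 0.240 S → |Z| = 1/|Y| = 4.16 Ω, ∠Z = −∠Y = -68.6°
I = V/|Z| = 1.09 A
P = VI cos φ = 4.52 × 1.09 × cos(-68.6°) = 1.79 W

1.79 W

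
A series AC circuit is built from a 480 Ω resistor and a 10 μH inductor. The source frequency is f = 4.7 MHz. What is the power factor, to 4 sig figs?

ω = 2πf = 2.953e+07 rad/s
X_L = ωL = 295.3 Ω
Z = 480.0 + j295.3 Ω
|Z| = √(480.0² + 295.3²) = 563.6 Ω
∠Z = arctan(295.3/480.0) = 31.60°
cos φ = cos(31.60°) = 0.8517

0.8517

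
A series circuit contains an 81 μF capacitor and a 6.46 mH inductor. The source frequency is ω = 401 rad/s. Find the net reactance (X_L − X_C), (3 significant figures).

-28.2 Ω

X_L = ωL = 2.59 Ω
X_C = 1/(ωC) = 30.8 Ω
X = 2.59 − 30.8 = -28.2 Ω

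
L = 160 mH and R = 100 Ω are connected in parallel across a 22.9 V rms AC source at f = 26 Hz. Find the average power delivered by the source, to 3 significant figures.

5.24 W

ω = 2πf = 163.4 rad/s
X_L = ωL = 26.1 Ω
Parallel: admittances add. Y = 1/R + 1/(jωL)
Y = (0.0100 − j0.0383) S
|Y| = 0.0395 S → |Z| = 1/|Y| = 25.3 Ω, ∠Z = −∠Y = 75.4°
I = V/|Z| = 906 mA
P = VI cos φ = 22.9 × 0.906 × cos(75.4°) = 5.24 W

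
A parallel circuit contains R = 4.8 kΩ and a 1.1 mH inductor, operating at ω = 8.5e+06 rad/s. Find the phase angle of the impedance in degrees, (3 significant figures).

X_L = ωL = 9350 Ω
Parallel: admittances add. Y = 1/R + 1/(jωL)
Y = (0.000208 − j0.000107) S
|Y| = 0.000234 S → |Z| = 1/|Y| = 4270 Ω, ∠Z = −∠Y = 27.2°

27.2°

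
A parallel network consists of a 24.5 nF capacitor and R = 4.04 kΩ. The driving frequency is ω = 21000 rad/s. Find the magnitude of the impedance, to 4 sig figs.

X_C = 1/(ωC) = 1944 Ω
Parallel: admittances add. Y = 1/R + jωC
Y = (0.0002475 + j0.0005145) S
|Y| = 0.0005709 S → |Z| = 1/|Y| = 1751 Ω, ∠Z = −∠Y = -64.31°

1751 Ω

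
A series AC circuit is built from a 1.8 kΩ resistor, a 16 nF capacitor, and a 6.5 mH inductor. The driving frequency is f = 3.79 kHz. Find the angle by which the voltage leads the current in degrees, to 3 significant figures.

-53.9°

ω = 2πf = 23810 rad/s
X_L = ωL = 155 Ω
X_C = 1/(ωC) = 2620 Ω
Net reactance X = X_L − X_C = -2470 Ω
Z = 1800 − j2470 Ω
|Z| = √(1800² + 2470²) = 3060 Ω
∠Z = arctan(-2470/1800) = -53.9°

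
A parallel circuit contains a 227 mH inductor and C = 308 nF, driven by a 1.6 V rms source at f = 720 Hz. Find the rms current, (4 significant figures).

671.3 μA

ω = 2πf = 4524 rad/s
X_L = ωL = 1027 Ω
X_C = 1/(ωC) = 717.7 Ω
Parallel: admittances add. Y = 1/(jωL) + jωC
Y = (0 + j0.0004196) S
|Y| = 0.0004196 S → |Z| = 1/|Y| = 2383 Ω, ∠Z = −∠Y = -90.00°
I = V/|Z| = 1.6/2383 = 671.3 μA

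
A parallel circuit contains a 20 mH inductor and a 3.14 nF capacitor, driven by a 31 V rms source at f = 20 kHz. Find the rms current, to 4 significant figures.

ω = 2πf = 125700 rad/s
X_L = ωL = 2513 Ω
X_C = 1/(ωC) = 2534 Ω
Parallel: admittances add. Y = 1/(jωL) + jωC
Y = (0 − j3.303e-06) S
|Y| = 3.303e-06 S → |Z| = 1/|Y| = 302700 Ω, ∠Z = −∠Y = 90.00°
I = V/|Z| = 31/302700 = 102.4 μA

102.4 μA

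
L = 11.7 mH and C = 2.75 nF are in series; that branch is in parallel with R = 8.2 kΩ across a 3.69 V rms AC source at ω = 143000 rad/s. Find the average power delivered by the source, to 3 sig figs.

1.66 mW

X_L = ωL = 1670 Ω
X_C = 1/(ωC) = 2540 Ω
Branch 1: Z₁ = R = 8200 Ω
Branch 2 (series LC): Z₂ = j(X_L − X_C) = −j870 Ω
Parallel: Z = Z₁Z₂/(Z₁+Z₂), |Z| = 865 Ω, ∠Z = -83.9°
I = V/|Z| = 4.27 mA
P = VI cos φ = 3.69 × 0.00427 × cos(-83.9°) = 1.66 mW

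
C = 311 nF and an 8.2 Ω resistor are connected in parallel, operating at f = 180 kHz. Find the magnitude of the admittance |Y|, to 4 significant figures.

ω = 2πf = 1.131e+06 rad/s
X_C = 1/(ωC) = 2.843 Ω
Parallel: admittances add. Y = 1/R + jωC
Y = (0.1220 + j0.3517) S
|Y| = 0.3723 S → |Z| = 1/|Y| = 2.686 Ω, ∠Z = −∠Y = -70.88°

372.3 mS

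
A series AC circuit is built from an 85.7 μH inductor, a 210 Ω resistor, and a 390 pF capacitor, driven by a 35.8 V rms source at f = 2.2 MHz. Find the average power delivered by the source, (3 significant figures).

258 mW

ω = 2πf = 1.382e+07 rad/s
X_L = ωL = 1180 Ω
X_C = 1/(ωC) = 185 Ω
Net reactance X = X_L − X_C = 999 Ω
Z = 210 + j999 Ω
|Z| = √(210² + 999²) = 1020 Ω
∠Z = arctan(999/210) = 78.1°
I = V/|Z| = 35.1 mA
P = VI cos φ = 35.8 × 0.0351 × cos(78.1°) = 258 mW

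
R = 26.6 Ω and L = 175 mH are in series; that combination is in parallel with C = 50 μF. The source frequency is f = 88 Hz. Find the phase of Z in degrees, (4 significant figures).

-81.67°

ω = 2πf = 552.9 rad/s
X_L = ωL = 96.76 Ω
X_C = 1/(ωC) = 36.17 Ω
Branch 1 (R+jX_L): Z₁ = 26.60 + j96.76 Ω, |Z₁| = 100.4 Ω
Branch 2 (−jX_C): Z₂ = −j36.17 Ω
Parallel: Z = Z₁Z₂/(Z₁+Z₂), |Z| = 54.86 Ω, ∠Z = -81.67°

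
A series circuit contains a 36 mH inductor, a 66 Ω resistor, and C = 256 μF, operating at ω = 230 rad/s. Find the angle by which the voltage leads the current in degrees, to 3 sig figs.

-7.51°

X_L = ωL = 8.28 Ω
X_C = 1/(ωC) = 17.0 Ω
Net reactance X = X_L − X_C = -8.70 Ω
Z = 66.0 − j8.70 Ω
|Z| = √(66.0² + 8.70²) = 66.6 Ω
∠Z = arctan(-8.70/66.0) = -7.51°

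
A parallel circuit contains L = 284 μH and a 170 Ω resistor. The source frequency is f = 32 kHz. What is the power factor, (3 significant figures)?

ω = 2πf = 201100 rad/s
X_L = ωL = 57.1 Ω
Parallel: admittances add. Y = 1/R + 1/(jωL)
Y = (0.00588 − j0.0175) S
|Y| = 0.0185 S → |Z| = 1/|Y| = 54.1 Ω, ∠Z = −∠Y = 71.4°
cos φ = cos(71.4°) = 0.318

0.318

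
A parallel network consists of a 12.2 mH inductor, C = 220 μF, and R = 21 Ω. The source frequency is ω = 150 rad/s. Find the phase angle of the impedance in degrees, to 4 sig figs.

84.70°

X_L = ωL = 1.830 Ω
X_C = 1/(ωC) = 30.30 Ω
Parallel: admittances add. Y = 1/R + 1/(jωL) + jωC
Y = (0.04762 − j0.5134) S
|Y| = 0.5157 S → |Z| = 1/|Y| = 1.939 Ω, ∠Z = −∠Y = 84.70°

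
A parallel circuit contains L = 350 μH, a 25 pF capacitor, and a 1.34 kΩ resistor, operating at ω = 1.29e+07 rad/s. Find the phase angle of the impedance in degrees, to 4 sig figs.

X_L = ωL = 4515 Ω
X_C = 1/(ωC) = 3101 Ω
Parallel: admittances add. Y = 1/R + 1/(jωL) + jωC
Y = (0.0007463 + j0.0001010) S
|Y| = 0.0007531 S → |Z| = 1/|Y| = 1328 Ω, ∠Z = −∠Y = -7.709°

-7.709°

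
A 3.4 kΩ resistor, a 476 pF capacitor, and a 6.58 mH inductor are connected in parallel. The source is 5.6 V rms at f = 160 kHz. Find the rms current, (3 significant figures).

ω = 2πf = 1.005e+06 rad/s
X_L = ωL = 6610 Ω
X_C = 1/(ωC) = 2090 Ω
Parallel: admittances add. Y = 1/R + 1/(jωL) + jωC
Y = (0.000294 + j0.000327) S
|Y| = 0.000440 S → |Z| = 1/|Y| = 2270 Ω, ∠Z = −∠Y = -48.1°
I = V/|Z| = 5.6/2270 = 2.46 mA

2.46 mA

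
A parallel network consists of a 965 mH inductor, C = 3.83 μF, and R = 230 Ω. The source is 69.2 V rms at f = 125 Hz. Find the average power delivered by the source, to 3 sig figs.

ω = 2πf = 785.4 rad/s
X_L = ωL = 758 Ω
X_C = 1/(ωC) = 332 Ω
Parallel: admittances add. Y = 1/R + 1/(jωL) + jωC
Y = (0.00435 + j0.00169) S
|Y| = 0.00466 S → |Z| = 1/|Y| = 214 Ω, ∠Z = −∠Y = -21.2°
I = V/|Z| = 323 mA
P = VI cos φ = 69.2 × 0.323 × cos(-21.2°) = 20.8 W

20.8 W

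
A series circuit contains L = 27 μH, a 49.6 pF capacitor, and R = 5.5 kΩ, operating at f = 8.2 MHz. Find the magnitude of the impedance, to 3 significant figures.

5590 Ω

ω = 2πf = 5.152e+07 rad/s
X_L = ωL = 1390 Ω
X_C = 1/(ωC) = 391 Ω
Net reactance X = X_L − X_C = 1000 Ω
Z = 5500 + j1000 Ω
|Z| = √(5500² + 1000²) = 5590 Ω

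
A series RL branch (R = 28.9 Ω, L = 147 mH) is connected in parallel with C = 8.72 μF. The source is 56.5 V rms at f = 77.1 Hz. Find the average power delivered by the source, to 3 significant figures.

ω = 2πf = 484.4 rad/s
X_L = ωL = 71.2 Ω
X_C = 1/(ωC) = 237 Ω
Branch 1 (R+jX_L): Z₁ = 28.9 + j71.2 Ω, |Z₁| = 76.9 Ω
Branch 2 (−jX_C): Z₂ = −j237 Ω
Parallel: Z = Z₁Z₂/(Z₁+Z₂), |Z| = 108 Ω, ∠Z = 58.0°
I = V/|Z| = 522 mA
P = VI cos φ = 56.5 × 0.522 × cos(58.0°) = 15.6 W

15.6 W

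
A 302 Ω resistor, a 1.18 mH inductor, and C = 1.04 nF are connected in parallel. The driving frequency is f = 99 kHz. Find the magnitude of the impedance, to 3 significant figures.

ω = 2πf = 622000 rad/s
X_L = ωL = 734 Ω
X_C = 1/(ωC) = 1550 Ω
Parallel: admittances add. Y = 1/R + 1/(jωL) + jωC
Y = (0.00331 − j0.000715) S
|Y| = 0.00339 S → |Z| = 1/|Y| = 295 Ω, ∠Z = −∠Y = 12.2°

295 Ω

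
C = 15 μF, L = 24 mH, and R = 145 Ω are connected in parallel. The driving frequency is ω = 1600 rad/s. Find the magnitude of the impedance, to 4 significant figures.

X_L = ωL = 38.40 Ω
X_C = 1/(ωC) = 41.67 Ω
Parallel: admittances add. Y = 1/R + 1/(jωL) + jωC
Y = (0.006897 − j0.002042) S
|Y| = 0.007192 S → |Z| = 1/|Y| = 139.0 Ω, ∠Z = −∠Y = 16.49°

139.0 Ω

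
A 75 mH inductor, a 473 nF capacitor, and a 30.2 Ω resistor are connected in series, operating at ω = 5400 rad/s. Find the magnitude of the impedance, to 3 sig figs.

33.1 Ω

X_L = ωL = 405 Ω
X_C = 1/(ωC) = 392 Ω
Net reactance X = X_L − X_C = 13.5 Ω
Z = 30.2 + j13.5 Ω
|Z| = √(30.2² + 13.5²) = 33.1 Ω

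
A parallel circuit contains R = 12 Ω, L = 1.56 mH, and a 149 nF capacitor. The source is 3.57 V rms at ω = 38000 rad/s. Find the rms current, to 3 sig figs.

X_L = ωL = 59.3 Ω
X_C = 1/(ωC) = 177 Ω
Parallel: admittances add. Y = 1/R + 1/(jωL) + jωC
Y = (0.0833 − j0.0112) S
|Y| = 0.0841 S → |Z| = 1/|Y| = 11.9 Ω, ∠Z = −∠Y = 7.66°
I = V/|Z| = 3.57/11.9 = 300 mA

300 mA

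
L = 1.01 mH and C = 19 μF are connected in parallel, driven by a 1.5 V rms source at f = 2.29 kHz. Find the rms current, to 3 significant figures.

307 mA

ω = 2πf = 14390 rad/s
X_L = ωL = 14.5 Ω
X_C = 1/(ωC) = 3.66 Ω
Parallel: admittances add. Y = 1/(jωL) + jωC
Y = (0 + j0.205) S
|Y| = 0.205 S → |Z| = 1/|Y| = 4.89 Ω, ∠Z = −∠Y = -90.0°
I = V/|Z| = 1.5/4.89 = 307 mA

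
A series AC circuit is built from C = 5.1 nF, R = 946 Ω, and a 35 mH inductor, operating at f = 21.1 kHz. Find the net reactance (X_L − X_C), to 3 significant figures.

ω = 2πf = 132600 rad/s
X_L = ωL = 4640 Ω
X_C = 1/(ωC) = 1480 Ω
X = 4640 − 1480 = 3160 Ω

3160 Ω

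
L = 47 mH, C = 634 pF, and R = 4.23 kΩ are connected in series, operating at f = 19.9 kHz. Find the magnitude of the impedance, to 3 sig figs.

7960 Ω

ω = 2πf = 125000 rad/s
X_L = ωL = 5880 Ω
X_C = 1/(ωC) = 12600 Ω
Net reactance X = X_L − X_C = -6740 Ω
Z = 4230 − j6740 Ω
|Z| = √(4230² + 6740²) = 7960 Ω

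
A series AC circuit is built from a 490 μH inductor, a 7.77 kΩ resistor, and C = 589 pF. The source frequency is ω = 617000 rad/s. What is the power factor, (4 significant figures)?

0.9537

X_L = ωL = 302.3 Ω
X_C = 1/(ωC) = 2752 Ω
Net reactance X = X_L − X_C = -2449 Ω
Z = 7770 − j2449 Ω
|Z| = √(7770² + 2449²) = 8147 Ω
∠Z = arctan(-2449/7770) = -17.50°
cos φ = cos(-17.50°) = 0.9537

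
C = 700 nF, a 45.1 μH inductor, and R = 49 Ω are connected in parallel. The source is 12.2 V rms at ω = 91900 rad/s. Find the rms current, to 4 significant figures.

X_L = ωL = 4.145 Ω
X_C = 1/(ωC) = 15.54 Ω
Parallel: admittances add. Y = 1/R + 1/(jωL) + jωC
Y = (0.02041 − j0.1769) S
|Y| = 0.1781 S → |Z| = 1/|Y| = 5.614 Ω, ∠Z = −∠Y = 83.42°
I = V/|Z| = 12.2/5.614 = 2.173 A

2.173 A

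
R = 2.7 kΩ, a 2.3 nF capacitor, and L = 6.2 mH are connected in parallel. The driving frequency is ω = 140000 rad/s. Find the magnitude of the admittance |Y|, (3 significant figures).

X_L = ωL = 868 Ω
X_C = 1/(ωC) = 3110 Ω
Parallel: admittances add. Y = 1/R + 1/(jωL) + jωC
Y = (0.000370 − j0.000830) S
|Y| = 0.000909 S → |Z| = 1/|Y| = 1100 Ω, ∠Z = −∠Y = 66.0°

909 μS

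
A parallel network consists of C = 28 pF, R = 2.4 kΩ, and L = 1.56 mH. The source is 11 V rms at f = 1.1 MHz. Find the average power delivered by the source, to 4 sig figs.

50.42 mW

ω = 2πf = 6.912e+06 rad/s
X_L = ωL = 10780 Ω
X_C = 1/(ωC) = 5167 Ω
Parallel: admittances add. Y = 1/R + 1/(jωL) + jωC
Y = (0.0004167 + j0.0001008) S
|Y| = 0.0004287 S → |Z| = 1/|Y| = 2333 Ω, ∠Z = −∠Y = -13.60°
I = V/|Z| = 4.715 mA
P = VI cos φ = 11 × 0.004715 × cos(-13.60°) = 50.42 mW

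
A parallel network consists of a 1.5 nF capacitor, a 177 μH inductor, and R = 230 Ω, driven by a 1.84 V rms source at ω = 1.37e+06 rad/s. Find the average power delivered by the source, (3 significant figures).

14.7 mW

X_L = ωL = 242 Ω
X_C = 1/(ωC) = 487 Ω
Parallel: admittances add. Y = 1/R + 1/(jωL) + jωC
Y = (0.00435 − j0.00207) S
|Y| = 0.00481 S → |Z| = 1/|Y| = 208 Ω, ∠Z = −∠Y = 25.4°
I = V/|Z| = 8.86 mA
P = VI cos φ = 1.84 × 0.00886 × cos(25.4°) = 14.7 mW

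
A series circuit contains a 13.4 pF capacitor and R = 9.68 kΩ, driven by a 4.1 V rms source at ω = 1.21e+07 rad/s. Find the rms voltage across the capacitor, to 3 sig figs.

2.20 V

X_C = 1/(ωC) = 6170 Ω
Z = 9680 − j6170 Ω
|Z| = √(9680² + 6170²) = 11500 Ω
I = V/|Z| = 357 μA
V_C = I·|Z_C| = 0.000357 × 6170 = 2.20 V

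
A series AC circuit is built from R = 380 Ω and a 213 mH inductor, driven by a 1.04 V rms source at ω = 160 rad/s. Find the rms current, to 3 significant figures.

X_L = ωL = 34.1 Ω
Z = 380 + j34.1 Ω
|Z| = √(380² + 34.1²) = 382 Ω
I = V/|Z| = 1.04/382 = 2.73 mA

2.73 mA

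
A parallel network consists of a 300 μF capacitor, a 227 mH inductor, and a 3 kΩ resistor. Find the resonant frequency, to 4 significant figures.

19.29 Hz

ω₀ = 1/√(LC) = 1/√(0.227 × 0.0003) = 121.2 rad/s
f₀ = ω₀/(2π) = 19.29 Hz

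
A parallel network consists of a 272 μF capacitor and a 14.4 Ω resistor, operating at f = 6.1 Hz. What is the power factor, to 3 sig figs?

0.989

ω = 2πf = 38.33 rad/s
X_C = 1/(ωC) = 95.9 Ω
Parallel: admittances add. Y = 1/R + jωC
Y = (0.0694 + j0.0104) S
|Y| = 0.0702 S → |Z| = 1/|Y| = 14.2 Ω, ∠Z = −∠Y = -8.54°
cos φ = cos(-8.54°) = 0.989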